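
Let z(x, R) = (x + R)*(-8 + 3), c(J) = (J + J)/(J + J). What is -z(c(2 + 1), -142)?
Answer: -705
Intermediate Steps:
c(J) = 1 (c(J) = (2*J)/((2*J)) = (1/(2*J))*(2*J) = 1)
z(x, R) = -5*R - 5*x (z(x, R) = (R + x)*(-5) = -5*R - 5*x)
-z(c(2 + 1), -142) = -(-5*(-142) - 5*1) = -(710 - 5) = -1*705 = -705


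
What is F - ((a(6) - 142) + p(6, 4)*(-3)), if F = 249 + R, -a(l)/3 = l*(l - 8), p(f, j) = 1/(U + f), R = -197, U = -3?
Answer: 159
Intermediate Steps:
p(f, j) = 1/(-3 + f)
a(l) = -3*l*(-8 + l) (a(l) = -3*l*(l - 8) = -3*l*(-8 + l))
F = 52 (F = 249 - 197 = 52)
F - ((a(6) - 142) + p(6, 4)*(-3)) = 52 - ((3*6*(8 - 1*6) - 142) - 3/(-3 + 6)) = 52 - ((3*6*(8 - 6) - 142) - 3/3) = 52 - ((3*6*2 - 142) + (1/3)*(-3)) = 52 - ((36 - 142) - 1) = 52 - (-106 - 1) = 52 - 1*(-107) = 52 + 107 = 159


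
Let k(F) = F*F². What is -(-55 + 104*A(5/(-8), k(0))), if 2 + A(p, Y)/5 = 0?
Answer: 1095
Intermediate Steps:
k(F) = F³
A(p, Y) = -10 (A(p, Y) = -10 + 5*0 = -10 + 0 = -10)
-(-55 + 104*A(5/(-8), k(0))) = -(-55 + 104*(-10)) = -(-55 - 1040) = -1*(-1095) = 1095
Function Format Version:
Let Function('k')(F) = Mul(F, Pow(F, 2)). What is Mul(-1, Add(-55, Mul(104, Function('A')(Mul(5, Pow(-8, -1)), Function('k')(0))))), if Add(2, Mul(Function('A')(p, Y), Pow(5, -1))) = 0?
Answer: 1095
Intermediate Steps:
Function('k')(F) = Pow(F, 3)
Function('A')(p, Y) = -10 (Function('A')(p, Y) = Add(-10, Mul(5, 0)) = Add(-10, 0) = -10)
Mul(-1, Add(-55, Mul(104, Function('A')(Mul(5, Pow(-8, -1)), Function('k')(0))))) = Mul(-1, Add(-55, Mul(104, -10))) = Mul(-1, Add(-55, -1040)) = Mul(-1, -1095) = 1095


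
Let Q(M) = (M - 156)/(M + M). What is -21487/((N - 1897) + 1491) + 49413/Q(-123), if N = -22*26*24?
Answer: 19090357445/438154 ≈ 43570.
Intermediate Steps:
Q(M) = (-156 + M)/(2*M) (Q(M) = (-156 + M)/((2*M)) = (-156 + M)*(1/(2*M)) = (-156 + M)/(2*M))
N = -13728 (N = -572*24 = -13728)
-21487/((N - 1897) + 1491) + 49413/Q(-123) = -21487/((-13728 - 1897) + 1491) + 49413/(((½)*(-156 - 123)/(-123))) = -21487/(-15625 + 1491) + 49413/(((½)*(-1/123)*(-279))) = -21487/(-14134) + 49413/(93/82) = -21487*(-1/14134) + 49413*(82/93) = 21487/14134 + 1350622/31 = 19090357445/438154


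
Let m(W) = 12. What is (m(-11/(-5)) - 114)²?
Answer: 10404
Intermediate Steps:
(m(-11/(-5)) - 114)² = (12 - 114)² = (-102)² = 10404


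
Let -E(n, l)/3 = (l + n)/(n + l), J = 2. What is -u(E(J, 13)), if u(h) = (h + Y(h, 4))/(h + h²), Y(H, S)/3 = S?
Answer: -3/2 ≈ -1.5000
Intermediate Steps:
Y(H, S) = 3*S
E(n, l) = -3 (E(n, l) = -3*(l + n)/(n + l) = -3*(l + n)/(l + n) = -3*1 = -3)
u(h) = (12 + h)/(h + h²) (u(h) = (h + 3*4)/(h + h²) = (h + 12)/(h + h²) = (12 + h)/(h + h²))
-u(E(J, 13)) = -(12 - 3)/((-3)*(1 - 3)) = -(-1)*9/(3*(-2)) = -(-1)*(-1)*9/(3*2) = -1*3/2 = -3/2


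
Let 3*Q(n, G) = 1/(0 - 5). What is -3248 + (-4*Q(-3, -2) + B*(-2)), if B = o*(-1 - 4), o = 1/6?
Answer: -48691/15 ≈ -3246.1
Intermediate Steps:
Q(n, G) = -1/15 (Q(n, G) = 1/(3*(0 - 5)) = (⅓)/(-5) = (⅓)*(-⅕) = -1/15)
o = ⅙ ≈ 0.16667
B = -⅚ (B = (-1 - 4)/6 = (⅙)*(-5) = -⅚ ≈ -0.83333)
-3248 + (-4*Q(-3, -2) + B*(-2)) = -3248 + (-4*(-1/15) - ⅚*(-2)) = -3248 + (4/15 + 5/3) = -3248 + 29/15 = -48691/15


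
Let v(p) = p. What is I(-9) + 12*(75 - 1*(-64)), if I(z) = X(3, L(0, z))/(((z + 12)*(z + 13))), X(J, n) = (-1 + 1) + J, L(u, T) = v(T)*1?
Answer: 6673/4 ≈ 1668.3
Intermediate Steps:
L(u, T) = T (L(u, T) = T*1 = T)
X(J, n) = J (X(J, n) = 0 + J = J)
I(z) = 3/((12 + z)*(13 + z)) (I(z) = 3/(((z + 12)*(z + 13))) = 3/(((12 + z)*(13 + z))) = 3*(1/((12 + z)*(13 + z))) = 3/((12 + z)*(13 + z)))
I(-9) + 12*(75 - 1*(-64)) = 3/(156 + (-9)**2 + 25*(-9)) + 12*(75 - 1*(-64)) = 3/(156 + 81 - 225) + 12*(75 + 64) = 3/12 + 12*139 = 3*(1/12) + 1668 = 1/4 + 1668 = 6673/4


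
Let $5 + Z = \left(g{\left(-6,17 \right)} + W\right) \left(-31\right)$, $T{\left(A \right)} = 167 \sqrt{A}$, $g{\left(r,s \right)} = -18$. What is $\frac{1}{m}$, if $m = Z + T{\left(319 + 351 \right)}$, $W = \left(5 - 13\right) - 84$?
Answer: $- \frac{681}{1418321} + \frac{167 \sqrt{670}}{7091605} \approx 0.0001294$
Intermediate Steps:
$W = -92$ ($W = -8 - 84 = -92$)
$Z = 3405$ ($Z = -5 + \left(-18 - 92\right) \left(-31\right) = -5 - -3410 = -5 + 3410 = 3405$)
$m = 3405 + 167 \sqrt{670}$ ($m = 3405 + 167 \sqrt{319 + 351} = 3405 + 167 \sqrt{670} \approx 7727.7$)
$\frac{1}{m} = \frac{1}{3405 + 167 \sqrt{670}}$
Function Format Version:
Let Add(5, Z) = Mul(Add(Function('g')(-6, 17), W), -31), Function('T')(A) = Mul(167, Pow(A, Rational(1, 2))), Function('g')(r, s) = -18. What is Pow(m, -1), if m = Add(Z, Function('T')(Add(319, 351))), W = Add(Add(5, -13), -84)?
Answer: Add(Rational(-681, 1418321), Mul(Rational(167, 7091605), Pow(670, Rational(1, 2)))) ≈ 0.00012940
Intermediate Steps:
W = -92 (W = Add(-8, -84) = -92)
Z = 3405 (Z = Add(-5, Mul(Add(-18, -92), -31)) = Add(-5, Mul(-110, -31)) = Add(-5, 3410) = 3405)
m = Add(3405, Mul(167, Pow(670, Rational(1, 2)))) (m = Add(3405, Mul(167, Pow(Add(319, 351), Rational(1, 2)))) = Add(3405, Mul(167, Pow(670, Rational(1, 2)))) ≈ 7727.7)
Pow(m, -1) = Pow(Add(3405, Mul(167, Pow(670, Rational(1, 2)))), -1)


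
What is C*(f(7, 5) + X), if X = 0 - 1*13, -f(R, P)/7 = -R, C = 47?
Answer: 1692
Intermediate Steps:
f(R, P) = 7*R (f(R, P) = -(-7)*R = 7*R)
X = -13 (X = 0 - 13 = -13)
C*(f(7, 5) + X) = 47*(7*7 - 13) = 47*(49 - 13) = 47*36 = 1692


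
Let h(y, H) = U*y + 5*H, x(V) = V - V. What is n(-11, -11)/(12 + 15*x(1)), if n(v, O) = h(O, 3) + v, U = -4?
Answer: 4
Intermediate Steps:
x(V) = 0
h(y, H) = -4*y + 5*H
n(v, O) = 15 + v - 4*O (n(v, O) = (-4*O + 5*3) + v = (-4*O + 15) + v = (15 - 4*O) + v = 15 + v - 4*O)
n(-11, -11)/(12 + 15*x(1)) = (15 - 11 - 4*(-11))/(12 + 15*0) = (15 - 11 + 44)/(12 + 0) = 48/12 = 48*(1/12) = 4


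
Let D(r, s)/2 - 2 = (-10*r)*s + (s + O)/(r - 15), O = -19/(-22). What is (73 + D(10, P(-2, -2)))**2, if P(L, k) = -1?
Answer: 232196644/3025 ≈ 76759.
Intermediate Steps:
O = 19/22 (O = -19*(-1/22) = 19/22 ≈ 0.86364)
D(r, s) = 4 - 20*r*s + 2*(19/22 + s)/(-15 + r) (D(r, s) = 4 + 2*((-10*r)*s + (s + 19/22)/(r - 15)) = 4 + 2*(-10*r*s + (19/22 + s)/(-15 + r)) = 4 + 2*((19/22 + s)/(-15 + r) - 10*r*s) = 4 + (-20*r*s + 2*(19/22 + s)/(-15 + r)) = 4 - 20*r*s + 2*(19/22 + s)/(-15 + r))
(73 + D(10, P(-2, -2)))**2 = (73 + (-641 + 22*(-1) + 44*10 - 220*(-1)*10**2 + 3300*10*(-1))/(11*(-15 + 10)))**2 = (73 + (1/11)*(-641 - 22 + 440 - 220*(-1)*100 - 33000)/(-5))**2 = (73 + (1/11)*(-1/5)*(-641 - 22 + 440 + 22000 - 33000))**2 = (73 + (1/11)*(-1/5)*(-11223))**2 = (73 + 11223/55)**2 = (15238/55)**2 = 232196644/3025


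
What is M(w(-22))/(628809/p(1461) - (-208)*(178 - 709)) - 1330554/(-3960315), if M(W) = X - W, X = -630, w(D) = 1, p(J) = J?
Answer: 24168725845999/70729342110165 ≈ 0.34171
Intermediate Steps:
M(W) = -630 - W
M(w(-22))/(628809/p(1461) - (-208)*(178 - 709)) - 1330554/(-3960315) = (-630 - 1*1)/(628809/1461 - (-208)*(178 - 709)) - 1330554/(-3960315) = (-630 - 1)/(628809*(1/1461) - (-208)*(-531)) - 1330554*(-1/3960315) = -631/(209603/487 - 1*110448) + 443518/1320105 = -631/(209603/487 - 110448) + 443518/1320105 = -631/(-53578573/487) + 443518/1320105 = -631*(-487/53578573) + 443518/1320105 = 307297/53578573 + 443518/1320105 = 24168725845999/70729342110165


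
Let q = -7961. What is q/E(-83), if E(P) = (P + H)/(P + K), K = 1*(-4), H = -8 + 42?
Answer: -692607/49 ≈ -14135.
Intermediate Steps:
H = 34
K = -4
E(P) = (34 + P)/(-4 + P) (E(P) = (P + 34)/(P - 4) = (34 + P)/(-4 + P))
q/E(-83) = -7961*(-4 - 83)/(34 - 83) = -7961/(-49/(-87)) = -7961/((-1/87*(-49))) = -7961/49/87 = -7961*87/49 = -692607/49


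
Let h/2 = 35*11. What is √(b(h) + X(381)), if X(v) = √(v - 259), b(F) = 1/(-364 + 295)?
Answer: √(-69 + 4761*√122)/69 ≈ 3.3213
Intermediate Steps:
h = 770 (h = 2*(35*11) = 2*385 = 770)
b(F) = -1/69 (b(F) = 1/(-69) = -1/69)
X(v) = √(-259 + v)
√(b(h) + X(381)) = √(-1/69 + √(-259 + 381)) = √(-1/69 + √122)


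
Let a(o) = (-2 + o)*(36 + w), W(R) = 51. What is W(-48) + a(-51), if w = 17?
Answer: -2758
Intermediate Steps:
a(o) = -106 + 53*o (a(o) = (-2 + o)*(36 + 17) = (-2 + o)*53 = -106 + 53*o)
W(-48) + a(-51) = 51 + (-106 + 53*(-51)) = 51 + (-106 - 2703) = 51 - 2809 = -2758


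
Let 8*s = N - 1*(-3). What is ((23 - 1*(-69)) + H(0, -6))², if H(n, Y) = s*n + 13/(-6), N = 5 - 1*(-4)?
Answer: 290521/36 ≈ 8070.0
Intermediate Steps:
N = 9 (N = 5 + 4 = 9)
s = 3/2 (s = (9 - 1*(-3))/8 = (9 + 3)/8 = (⅛)*12 = 3/2 ≈ 1.5000)
H(n, Y) = -13/6 + 3*n/2 (H(n, Y) = 3*n/2 + 13/(-6) = 3*n/2 + 13*(-⅙) = 3*n/2 - 13/6 = -13/6 + 3*n/2)
((23 - 1*(-69)) + H(0, -6))² = ((23 - 1*(-69)) + (-13/6 + (3/2)*0))² = ((23 + 69) + (-13/6 + 0))² = (92 - 13/6)² = (539/6)² = 290521/36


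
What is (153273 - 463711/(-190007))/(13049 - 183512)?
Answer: -29123406622/32389163241 ≈ -0.89917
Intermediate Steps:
(153273 - 463711/(-190007))/(13049 - 183512) = (153273 - 463711*(-1/190007))/(-170463) = (153273 + 463711/190007)*(-1/170463) = (29123406622/190007)*(-1/170463) = -29123406622/32389163241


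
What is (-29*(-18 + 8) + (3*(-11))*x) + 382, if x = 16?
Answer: 144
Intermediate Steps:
(-29*(-18 + 8) + (3*(-11))*x) + 382 = (-29*(-18 + 8) + (3*(-11))*16) + 382 = (-29*(-10) - 33*16) + 382 = (290 - 528) + 382 = -238 + 382 = 144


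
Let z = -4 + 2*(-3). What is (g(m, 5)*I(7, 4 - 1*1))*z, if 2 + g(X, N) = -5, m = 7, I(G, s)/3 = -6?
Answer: -1260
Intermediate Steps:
I(G, s) = -18 (I(G, s) = 3*(-6) = -18)
g(X, N) = -7 (g(X, N) = -2 - 5 = -7)
z = -10 (z = -4 - 6 = -10)
(g(m, 5)*I(7, 4 - 1*1))*z = -7*(-18)*(-10) = 126*(-10) = -1260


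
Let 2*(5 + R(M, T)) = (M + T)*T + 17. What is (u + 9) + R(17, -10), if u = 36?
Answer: 27/2 ≈ 13.500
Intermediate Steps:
R(M, T) = 7/2 + T*(M + T)/2 (R(M, T) = -5 + ((M + T)*T + 17)/2 = -5 + (T*(M + T) + 17)/2 = -5 + (17 + T*(M + T))/2 = -5 + (17/2 + T*(M + T)/2) = 7/2 + T*(M + T)/2)
(u + 9) + R(17, -10) = (36 + 9) + (7/2 + (½)*(-10)² + (½)*17*(-10)) = 45 + (7/2 + (½)*100 - 85) = 45 + (7/2 + 50 - 85) = 45 - 63/2 = 27/2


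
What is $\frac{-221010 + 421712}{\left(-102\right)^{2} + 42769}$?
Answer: $\frac{200702}{53173} \approx 3.7745$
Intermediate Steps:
$\frac{-221010 + 421712}{\left(-102\right)^{2} + 42769} = \frac{200702}{10404 + 42769} = \frac{200702}{53173}$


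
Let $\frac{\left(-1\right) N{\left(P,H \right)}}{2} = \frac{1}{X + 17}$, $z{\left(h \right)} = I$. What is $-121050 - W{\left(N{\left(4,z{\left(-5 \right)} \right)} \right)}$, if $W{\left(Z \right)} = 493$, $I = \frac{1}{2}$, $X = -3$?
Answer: $-121543$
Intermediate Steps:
$I = \frac{1}{2} \approx 0.5$
$z{\left(h \right)} = \frac{1}{2}$
$N{\left(P,H \right)} = - \frac{1}{7}$ ($N{\left(P,H \right)} = - \frac{2}{-3 + 17} = - \frac{2}{14} = \left(-2\right) \frac{1}{14} = - \frac{1}{7}$)
$-121050 - W{\left(N{\left(4,z{\left(-5 \right)} \right)} \right)} = -121050 - 493 = -121543$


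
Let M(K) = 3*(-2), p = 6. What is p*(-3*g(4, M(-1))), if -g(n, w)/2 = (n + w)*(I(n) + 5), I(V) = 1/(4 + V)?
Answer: -369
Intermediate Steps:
M(K) = -6
g(n, w) = -2*(5 + 1/(4 + n))*(n + w) (g(n, w) = -2*(n + w)*(1/(4 + n) + 5) = -2*(n + w)*(5 + 1/(4 + n)) = -2*(5 + 1/(4 + n))*(n + w))
p*(-3*g(4, M(-1))) = 6*(-6*(-1*4 - 1*(-6) + 5*(4 + 4)*(-1*4 - 1*(-6)))/(4 + 4)) = 6*(-6*(-4 + 6 + 5*8*(-4 + 6))/8) = 6*(-6*(-4 + 6 + 5*8*2)/8) = 6*(-6*(-4 + 6 + 80)/8) = 6*(-6*82/8) = 6*(-3*41/2) = 6*(-123/2) = -369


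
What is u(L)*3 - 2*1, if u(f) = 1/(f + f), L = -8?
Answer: -35/16 ≈ -2.1875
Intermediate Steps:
u(f) = 1/(2*f)
u(L)*3 - 2*1 = ((1/2)/(-8))*3 - 2*1 = ((1/2)*(-1/8))*3 - 2 = -1/16*3 - 2 = -3/16 - 2 = -35/16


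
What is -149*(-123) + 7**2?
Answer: 18376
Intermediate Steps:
-149*(-123) + 7**2 = 18327 + 49 = 18376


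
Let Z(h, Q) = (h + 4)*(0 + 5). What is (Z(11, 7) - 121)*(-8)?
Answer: 368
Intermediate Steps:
Z(h, Q) = 20 + 5*h (Z(h, Q) = (4 + h)*5 = 20 + 5*h)
(Z(11, 7) - 121)*(-8) = ((20 + 5*11) - 121)*(-8) = ((20 + 55) - 121)*(-8) = (75 - 121)*(-8) = -46*(-8) = 368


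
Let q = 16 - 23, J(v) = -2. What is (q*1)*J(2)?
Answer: 14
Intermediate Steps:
q = -7
(q*1)*J(2) = -7*1*(-2) = -7*(-2) = 14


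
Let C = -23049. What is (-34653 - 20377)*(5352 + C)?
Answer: 973865910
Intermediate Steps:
(-34653 - 20377)*(5352 + C) = (-34653 - 20377)*(5352 - 23049) = -55030*(-17697) = 973865910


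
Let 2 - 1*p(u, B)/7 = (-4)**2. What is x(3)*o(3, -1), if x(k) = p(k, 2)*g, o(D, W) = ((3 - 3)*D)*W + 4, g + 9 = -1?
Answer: 3920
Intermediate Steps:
p(u, B) = -98 (p(u, B) = 14 - 7*(-4)**2 = 14 - 7*16 = 14 - 112 = -98)
g = -10 (g = -9 - 1 = -10)
o(D, W) = 4 (o(D, W) = (0*D)*W + 4 = 0*W + 4 = 0 + 4 = 4)
x(k) = 980 (x(k) = -98*(-10) = 980)
x(3)*o(3, -1) = 980*4 = 3920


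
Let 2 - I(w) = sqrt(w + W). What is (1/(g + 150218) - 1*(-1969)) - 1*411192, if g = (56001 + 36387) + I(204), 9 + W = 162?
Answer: -24086309771331853/58858641307 + sqrt(357)/58858641307 ≈ -4.0922e+5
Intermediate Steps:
W = 153 (W = -9 + 162 = 153)
I(w) = 2 - sqrt(153 + w) (I(w) = 2 - sqrt(w + 153) = 2 - sqrt(153 + w))
g = 92390 - sqrt(357) (g = (56001 + 36387) + (2 - sqrt(153 + 204)) = 92388 + (2 - sqrt(357)) = 92390 - sqrt(357) ≈ 92371.)
(1/(g + 150218) - 1*(-1969)) - 1*411192 = (1/((92390 - sqrt(357)) + 150218) - 1*(-1969)) - 1*411192 = (1/(242608 - sqrt(357)) + 1969) - 411192 = (1969 + 1/(242608 - sqrt(357))) - 411192 = -409223 + 1/(242608 - sqrt(357))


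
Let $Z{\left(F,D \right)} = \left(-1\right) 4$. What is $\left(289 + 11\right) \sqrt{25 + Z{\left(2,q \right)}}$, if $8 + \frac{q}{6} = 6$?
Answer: $300 \sqrt{21} \approx 1374.8$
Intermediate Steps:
$q = -12$ ($q = -48 + 6 \cdot 6 = -48 + 36 = -12$)
$Z{\left(F,D \right)} = -4$
$\left(289 + 11\right) \sqrt{25 + Z{\left(2,q \right)}} = \left(289 + 11\right) \sqrt{25 - 4} = 300 \sqrt{21}$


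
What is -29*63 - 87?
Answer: -1914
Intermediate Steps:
-29*63 - 87 = -1827 - 87 = -1914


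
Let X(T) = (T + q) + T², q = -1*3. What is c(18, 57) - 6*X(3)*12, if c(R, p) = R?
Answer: -630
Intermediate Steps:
q = -3
X(T) = -3 + T + T² (X(T) = (T - 3) + T² = (-3 + T) + T² = -3 + T + T²)
c(18, 57) - 6*X(3)*12 = 18 - 6*(-3 + 3 + 3²)*12 = 18 - 6*(-3 + 3 + 9)*12 = 18 - 6*9*12 = 18 - 54*12 = 18 - 1*648 = 18 - 648 = -630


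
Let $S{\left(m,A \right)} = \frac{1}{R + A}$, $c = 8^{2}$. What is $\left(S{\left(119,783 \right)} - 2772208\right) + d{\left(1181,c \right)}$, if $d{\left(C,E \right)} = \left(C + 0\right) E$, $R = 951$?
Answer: $- \frac{4675946015}{1734} \approx -2.6966 \cdot 10^{6}$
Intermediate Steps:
$c = 64$
$S{\left(m,A \right)} = \frac{1}{951 + A}$
$d{\left(C,E \right)} = C E$
$\left(S{\left(119,783 \right)} - 2772208\right) + d{\left(1181,c \right)} = \left(\frac{1}{951 + 783} - 2772208\right) + 1181 \cdot 64 = \left(\frac{1}{1734} - 2772208\right) + 75584 = - \frac{4807008671}{1734} + 75584 = - \frac{4675946015}{1734}$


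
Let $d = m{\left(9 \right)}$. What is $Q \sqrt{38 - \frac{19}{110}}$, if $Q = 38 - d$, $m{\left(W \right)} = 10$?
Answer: $\frac{14 \sqrt{457710}}{55} \approx 172.21$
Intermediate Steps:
$d = 10$
$Q = 28$ ($Q = 38 - 10 = 28$)
$Q \sqrt{38 - \frac{19}{110}} = 28 \sqrt{38 - \frac{19}{110}} = 28 \sqrt{\frac{4161}{110}} = 28 \frac{\sqrt{457710}}{110} = \frac{14 \sqrt{457710}}{55}$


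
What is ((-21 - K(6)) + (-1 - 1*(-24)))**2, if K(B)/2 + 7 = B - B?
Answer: 256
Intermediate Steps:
K(B) = -14 (K(B) = -14 + 2*(B - B) = -14 + 2*0 = -14 + 0 = -14)
((-21 - K(6)) + (-1 - 1*(-24)))**2 = ((-21 - 1*(-14)) + (-1 - 1*(-24)))**2 = ((-21 + 14) + (-1 + 24))**2 = (-7 + 23)**2 = 16**2 = 256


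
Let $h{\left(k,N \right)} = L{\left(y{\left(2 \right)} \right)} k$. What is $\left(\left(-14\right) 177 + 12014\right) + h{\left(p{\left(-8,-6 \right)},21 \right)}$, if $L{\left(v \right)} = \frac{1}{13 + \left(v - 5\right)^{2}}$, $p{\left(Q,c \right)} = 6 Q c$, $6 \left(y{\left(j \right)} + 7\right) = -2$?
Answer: $\frac{7086544}{743} \approx 9537.8$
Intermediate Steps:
$y{\left(j \right)} = - \frac{22}{3}$ ($y{\left(j \right)} = -7 + \frac{1}{6} \left(-2\right) = -7 - \frac{1}{3} = - \frac{22}{3}$)
$p{\left(Q,c \right)} = 6 Q c$
$L{\left(v \right)} = \frac{1}{13 + \left(-5 + v\right)^{2}}$
$h{\left(k,N \right)} = \frac{9 k}{1486}$ ($h{\left(k,N \right)} = \frac{k}{13 + \left(-5 - \frac{22}{3}\right)^{2}} = \frac{k}{13 + \left(- \frac{37}{3}\right)^{2}} = \frac{k}{13 + \frac{1369}{9}} = \frac{k}{\frac{1486}{9}} = \frac{9 k}{1486}$)
$\left(\left(-14\right) 177 + 12014\right) + h{\left(p{\left(-8,-6 \right)},21 \right)} = \left(\left(-14\right) 177 + 12014\right) + \frac{9 \cdot 6 \left(-8\right) \left(-6\right)}{1486} = \left(-2478 + 12014\right) + \frac{9}{1486} \cdot 288 = 9536 + \frac{1296}{743} = \frac{7086544}{743}$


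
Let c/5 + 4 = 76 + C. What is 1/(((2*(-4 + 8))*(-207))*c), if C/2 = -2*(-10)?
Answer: -1/927360 ≈ -1.0783e-6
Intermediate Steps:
C = 40 (C = 2*(-2*(-10)) = 2*20 = 40)
c = 560 (c = -20 + 5*(76 + 40) = -20 + 5*116 = -20 + 580 = 560)
1/(((2*(-4 + 8))*(-207))*c) = 1/(((2*(-4 + 8))*(-207))*560) = 1/(((2*4)*(-207))*560) = 1/((8*(-207))*560) = 1/(-1656*560) = 1/(-927360) = -1/927360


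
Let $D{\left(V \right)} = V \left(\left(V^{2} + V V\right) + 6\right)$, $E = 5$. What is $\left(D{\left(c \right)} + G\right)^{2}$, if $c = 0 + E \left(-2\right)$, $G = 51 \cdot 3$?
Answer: $3636649$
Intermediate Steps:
$G = 153$
$c = -10$ ($c = 0 + 5 \left(-2\right) = 0 - 10 = -10$)
$D{\left(V \right)} = V \left(6 + 2 V^{2}\right)$ ($D{\left(V \right)} = V \left(\left(V^{2} + V^{2}\right) + 6\right) = V \left(2 V^{2} + 6\right) = V \left(6 + 2 V^{2}\right)$)
$\left(D{\left(c \right)} + G\right)^{2} = \left(2 \left(-10\right) \left(3 + \left(-10\right)^{2}\right) + 153\right)^{2} = \left(2 \left(-10\right) \left(3 + 100\right) + 153\right)^{2} = \left(2 \left(-10\right) 103 + 153\right)^{2} = \left(-2060 + 153\right)^{2} = \left(-1907\right)^{2} = 3636649$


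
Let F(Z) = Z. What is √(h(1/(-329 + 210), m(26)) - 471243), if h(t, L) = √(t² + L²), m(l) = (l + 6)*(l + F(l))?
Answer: √(-6673272123 + 119*√39210336257)/119 ≈ 685.26*I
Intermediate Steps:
m(l) = 2*l*(6 + l) (m(l) = (l + 6)*(l + l) = (6 + l)*(2*l) = 2*l*(6 + l))
h(t, L) = √(L² + t²)
√(h(1/(-329 + 210), m(26)) - 471243) = √(√((2*26*(6 + 26))² + (1/(-329 + 210))²) - 471243) = √(√((2*26*32)² + (1/(-119))²) - 471243) = √(√(1664² + (-1/119)²) - 471243) = √(√(2768896 + 1/14161) - 471243) = √(√(39210336257/14161) - 471243) = √(√39210336257/119 - 471243) = √(-471243 + √39210336257/119)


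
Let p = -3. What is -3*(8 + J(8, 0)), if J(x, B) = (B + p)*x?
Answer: 48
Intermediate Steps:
J(x, B) = x*(-3 + B) (J(x, B) = (B - 3)*x = (-3 + B)*x = x*(-3 + B))
-3*(8 + J(8, 0)) = -3*(8 + 8*(-3 + 0)) = -3*(8 + 8*(-3)) = -3*(8 - 24) = -3*(-16) = 48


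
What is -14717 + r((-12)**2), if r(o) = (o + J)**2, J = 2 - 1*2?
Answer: 6019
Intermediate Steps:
J = 0 (J = 2 - 2 = 0)
r(o) = o**2 (r(o) = (o + 0)**2 = o**2)
-14717 + r((-12)**2) = -14717 + ((-12)**2)**2 = -14717 + 144**2 = -14717 + 20736 = 6019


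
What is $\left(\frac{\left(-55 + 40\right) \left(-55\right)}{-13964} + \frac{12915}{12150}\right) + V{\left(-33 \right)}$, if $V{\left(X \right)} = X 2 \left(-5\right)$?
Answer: $\frac{623988659}{1885140} \approx 331.0$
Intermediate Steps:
$V{\left(X \right)} = - 10 X$ ($V{\left(X \right)} = 2 X \left(-5\right) = - 10 X$)
$\left(\frac{\left(-55 + 40\right) \left(-55\right)}{-13964} + \frac{12915}{12150}\right) + V{\left(-33 \right)} = \left(\frac{\left(-55 + 40\right) \left(-55\right)}{-13964} + \frac{12915}{12150}\right) - -330 = \left(\left(-15\right) \left(-55\right) \left(- \frac{1}{13964}\right) + 12915 \cdot \frac{1}{12150}\right) + 330 = \left(825 \left(- \frac{1}{13964}\right) + \frac{287}{270}\right) + 330 = \left(- \frac{825}{13964} + \frac{287}{270}\right) + 330 = \frac{1892459}{1885140} + 330 = \frac{623988659}{1885140}$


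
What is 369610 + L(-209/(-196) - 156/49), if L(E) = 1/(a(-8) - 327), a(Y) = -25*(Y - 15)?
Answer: 91663281/248 ≈ 3.6961e+5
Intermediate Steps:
a(Y) = 375 - 25*Y (a(Y) = -25*(-15 + Y) = 375 - 25*Y)
L(E) = 1/248 (L(E) = 1/((375 - 25*(-8)) - 327) = 1/((375 + 200) - 327) = 1/(575 - 327) = 1/248)
369610 + L(-209/(-196) - 156/49) = 369610 + 1/248 = 91663281/248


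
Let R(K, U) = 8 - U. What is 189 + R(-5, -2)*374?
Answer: 3929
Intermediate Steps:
189 + R(-5, -2)*374 = 189 + (8 - 1*(-2))*374 = 189 + (8 + 2)*374 = 189 + 10*374 = 189 + 3740 = 3929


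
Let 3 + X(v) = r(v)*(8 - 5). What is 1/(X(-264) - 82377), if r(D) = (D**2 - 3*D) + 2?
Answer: 1/129090 ≈ 7.7465e-6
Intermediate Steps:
r(D) = 2 + D**2 - 3*D
X(v) = 3 - 9*v + 3*v**2 (X(v) = -3 + (2 + v**2 - 3*v)*(8 - 5) = -3 + (2 + v**2 - 3*v)*3 = -3 + (6 - 9*v + 3*v**2) = 3 - 9*v + 3*v**2)
1/(X(-264) - 82377) = 1/((3 - 9*(-264) + 3*(-264)**2) - 82377) = 1/((3 + 2376 + 3*69696) - 82377) = 1/((3 + 2376 + 209088) - 82377) = 1/(211467 - 82377) = 1/129090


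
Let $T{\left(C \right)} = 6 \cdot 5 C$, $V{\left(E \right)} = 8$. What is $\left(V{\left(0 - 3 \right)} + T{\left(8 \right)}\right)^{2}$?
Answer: $61504$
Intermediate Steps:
$T{\left(C \right)} = 30 C$
$\left(V{\left(0 - 3 \right)} + T{\left(8 \right)}\right)^{2} = \left(8 + 30 \cdot 8\right)^{2} = \left(8 + 240\right)^{2} = 248^{2} = 61504$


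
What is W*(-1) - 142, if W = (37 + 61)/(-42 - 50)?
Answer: -6483/46 ≈ -140.93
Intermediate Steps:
W = -49/46 (W = 98/(-92) = 98*(-1/92) = -49/46 ≈ -1.0652)
W*(-1) - 142 = -49/46*(-1) - 142 = 49/46 - 142 = -6483/46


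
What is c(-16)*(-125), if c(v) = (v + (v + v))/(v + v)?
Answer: -375/2 ≈ -187.50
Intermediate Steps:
c(v) = 3/2 (c(v) = (v + 2*v)/((2*v)) = (3*v)*(1/(2*v)) = 3/2)
c(-16)*(-125) = (3/2)*(-125) = -375/2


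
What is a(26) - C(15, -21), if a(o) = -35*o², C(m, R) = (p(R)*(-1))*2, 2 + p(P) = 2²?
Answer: -23656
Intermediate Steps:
p(P) = 2 (p(P) = -2 + 2² = -2 + 4 = 2)
C(m, R) = -4 (C(m, R) = (2*(-1))*2 = -2*2 = -4)
a(26) - C(15, -21) = -35*26² - 1*(-4) = -35*676 + 4 = -23660 + 4 = -23656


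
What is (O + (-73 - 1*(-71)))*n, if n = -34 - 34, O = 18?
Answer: -1088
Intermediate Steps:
n = -68
(O + (-73 - 1*(-71)))*n = (18 + (-73 - 1*(-71)))*(-68) = (18 + (-73 + 71))*(-68) = (18 - 2)*(-68) = 16*(-68) = -1088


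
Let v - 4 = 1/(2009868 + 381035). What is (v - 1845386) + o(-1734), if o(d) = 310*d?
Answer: -5697335358565/2390903 ≈ -2.3829e+6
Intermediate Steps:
v = 9563613/2390903 (v = 4 + 1/(2009868 + 381035) = 4 + 1/2390903 = 9563613/2390903 ≈ 4.0000)
(v - 1845386) + o(-1734) = (9563613/2390903 - 1845386) + 310*(-1734) = -4412129359945/2390903 - 537540 = -5697335358565/2390903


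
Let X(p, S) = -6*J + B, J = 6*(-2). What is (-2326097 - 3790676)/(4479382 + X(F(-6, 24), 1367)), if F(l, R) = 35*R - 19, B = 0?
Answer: -6116773/4479454 ≈ -1.3655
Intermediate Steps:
J = -12
F(l, R) = -19 + 35*R
X(p, S) = 72 (X(p, S) = -6*(-12) + 0 = 72 + 0 = 72)
(-2326097 - 3790676)/(4479382 + X(F(-6, 24), 1367)) = (-2326097 - 3790676)/(4479382 + 72) = -6116773/4479454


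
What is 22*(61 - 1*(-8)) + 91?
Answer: 1609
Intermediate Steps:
22*(61 - 1*(-8)) + 91 = 22*(61 + 8) + 91 = 22*69 + 91 = 1518 + 91 = 1609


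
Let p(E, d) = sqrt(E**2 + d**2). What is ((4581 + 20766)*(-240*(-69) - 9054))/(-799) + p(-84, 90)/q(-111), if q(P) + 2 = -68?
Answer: -11191446/47 - 3*sqrt(421)/35 ≈ -2.3812e+5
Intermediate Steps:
q(P) = -70 (q(P) = -2 - 68 = -70)
((4581 + 20766)*(-240*(-69) - 9054))/(-799) + p(-84, 90)/q(-111) = ((4581 + 20766)*(-240*(-69) - 9054))/(-799) + sqrt((-84)**2 + 90**2)/(-70) = (25347*(16560 - 9054))*(-1/799) + sqrt(7056 + 8100)*(-1/70) = (25347*7506)*(-1/799) + sqrt(15156)*(-1/70) = 190254582*(-1/799) + (6*sqrt(421))*(-1/70) = -11191446/47 - 3*sqrt(421)/35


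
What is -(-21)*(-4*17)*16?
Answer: -22848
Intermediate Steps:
-(-21)*(-4*17)*16 = -(-21)*(-68)*16 = -21*68*16 = -1428*16 = -22848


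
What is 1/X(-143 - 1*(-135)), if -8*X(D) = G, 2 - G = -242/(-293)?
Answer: -293/43 ≈ -6.8139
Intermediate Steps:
G = 344/293 (G = 2 - (-242)/(-293) = 2 - (-242)*(-1)/293 = 2 - 1*242/293 = 2 - 242/293 = 344/293 ≈ 1.1741)
X(D) = -43/293 (X(D) = -⅛*344/293 = -43/293)
1/X(-143 - 1*(-135)) = 1/(-43/293) = -293/43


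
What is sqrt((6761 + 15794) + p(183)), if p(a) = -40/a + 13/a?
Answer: sqrt(83926606)/61 ≈ 150.18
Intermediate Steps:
p(a) = -27/a
sqrt((6761 + 15794) + p(183)) = sqrt((6761 + 15794) - 27/183) = sqrt(22555 - 27*1/183) = sqrt(22555 - 9/61) = sqrt(1375846/61) = sqrt(83926606)/61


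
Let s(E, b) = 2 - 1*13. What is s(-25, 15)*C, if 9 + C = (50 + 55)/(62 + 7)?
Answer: 1892/23 ≈ 82.261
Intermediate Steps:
s(E, b) = -11 (s(E, b) = 2 - 13 = -11)
C = -172/23 (C = -9 + (50 + 55)/(62 + 7) = -9 + 105/69 = -9 + 105*(1/69) = -9 + 35/23 = -172/23 ≈ -7.4783)
s(-25, 15)*C = -11*(-172/23) = 1892/23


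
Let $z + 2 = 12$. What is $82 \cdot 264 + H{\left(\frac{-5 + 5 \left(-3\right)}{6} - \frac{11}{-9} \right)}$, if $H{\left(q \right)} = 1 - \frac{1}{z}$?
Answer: $\frac{216489}{10} \approx 21649.0$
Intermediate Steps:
$z = 10$ ($z = -2 + 12 = 10$)
$H{\left(q \right)} = \frac{9}{10}$ ($H{\left(q \right)} = 1 - \frac{1}{10} = \frac{9}{10}$)
$82 \cdot 264 + H{\left(\frac{-5 + 5 \left(-3\right)}{6} - \frac{11}{-9} \right)} = 82 \cdot 264 + \frac{9}{10} = 21648 + \frac{9}{10} = \frac{216489}{10}$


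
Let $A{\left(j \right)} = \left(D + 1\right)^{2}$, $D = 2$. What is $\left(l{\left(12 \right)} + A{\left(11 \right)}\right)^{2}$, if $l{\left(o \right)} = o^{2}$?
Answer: $23409$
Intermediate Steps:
$A{\left(j \right)} = 9$ ($A{\left(j \right)} = \left(2 + 1\right)^{2} = 3^{2} = 9$)
$\left(l{\left(12 \right)} + A{\left(11 \right)}\right)^{2} = \left(12^{2} + 9\right)^{2} = \left(144 + 9\right)^{2} = 153^{2} = 23409$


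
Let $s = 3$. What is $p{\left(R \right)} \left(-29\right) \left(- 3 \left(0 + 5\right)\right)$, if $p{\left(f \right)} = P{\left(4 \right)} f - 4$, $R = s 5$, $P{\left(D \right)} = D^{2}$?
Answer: $102660$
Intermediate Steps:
$R = 15$ ($R = 3 \cdot 5 = 15$)
$p{\left(f \right)} = -4 + 16 f$ ($p{\left(f \right)} = 4^{2} f - 4 = 16 f - 4 = -4 + 16 f$)
$p{\left(R \right)} \left(-29\right) \left(- 3 \left(0 + 5\right)\right) = \left(-4 + 16 \cdot 15\right) \left(-29\right) \left(- 3 \left(0 + 5\right)\right) = \left(-4 + 240\right) \left(-29\right) \left(\left(-3\right) 5\right) = 236 \left(-29\right) \left(-15\right) = \left(-6844\right) \left(-15\right) = 102660$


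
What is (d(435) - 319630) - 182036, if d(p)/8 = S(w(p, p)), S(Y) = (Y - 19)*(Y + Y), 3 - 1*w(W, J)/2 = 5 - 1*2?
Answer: -501666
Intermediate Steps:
w(W, J) = 0 (w(W, J) = 6 - 2*(5 - 1*2) = 6 - 2*(5 - 2) = 6 - 2*3 = 6 - 6 = 0)
S(Y) = 2*Y*(-19 + Y) (S(Y) = (-19 + Y)*(2*Y) = 2*Y*(-19 + Y))
d(p) = 0 (d(p) = 8*(2*0*(-19 + 0)) = 8*(2*0*(-19)) = 8*0 = 0)
(d(435) - 319630) - 182036 = (0 - 319630) - 182036 = -319630 - 182036 = -501666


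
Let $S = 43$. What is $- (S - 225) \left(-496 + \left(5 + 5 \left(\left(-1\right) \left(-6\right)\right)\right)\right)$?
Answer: $-83902$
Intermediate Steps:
$- (S - 225) \left(-496 + \left(5 + 5 \left(\left(-1\right) \left(-6\right)\right)\right)\right) = - (43 - 225) \left(-496 + \left(5 + 5 \left(\left(-1\right) \left(-6\right)\right)\right)\right) = - (43 - 225) \left(-496 + \left(5 + 5 \cdot 6\right)\right) = \left(-1\right) \left(-182\right) \left(-496 + \left(5 + 30\right)\right) = 182 \left(-496 + 35\right) = 182 \left(-461\right) = -83902$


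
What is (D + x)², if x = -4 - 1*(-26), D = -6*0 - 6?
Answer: 256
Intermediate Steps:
D = -6 (D = 0 - 6 = -6)
x = 22 (x = -4 + 26 = 22)
(D + x)² = (-6 + 22)² = 16² = 256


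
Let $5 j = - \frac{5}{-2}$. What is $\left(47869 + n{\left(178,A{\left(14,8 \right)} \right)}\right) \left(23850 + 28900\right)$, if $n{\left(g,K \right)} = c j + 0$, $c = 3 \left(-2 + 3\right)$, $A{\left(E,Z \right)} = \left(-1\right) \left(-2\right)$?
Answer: $2525168875$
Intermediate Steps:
$A{\left(E,Z \right)} = 2$
$c = 3$ ($c = 3 \cdot 1 = 3$)
$j = \frac{1}{2}$ ($j = \frac{\left(-5\right) \frac{1}{-2}}{5} = \frac{\left(-5\right) \left(- \frac{1}{2}\right)}{5} = \frac{1}{5} \cdot \frac{5}{2} = \frac{1}{2} \approx 0.5$)
$n{\left(g,K \right)} = \frac{3}{2}$ ($n{\left(g,K \right)} = 3 \cdot \frac{1}{2} + 0 = \frac{3}{2} + 0 = \frac{3}{2}$)
$\left(47869 + n{\left(178,A{\left(14,8 \right)} \right)}\right) \left(23850 + 28900\right) = \left(47869 + \frac{3}{2}\right) \left(23850 + 28900\right) = \frac{95741}{2} \cdot 52750 = 2525168875$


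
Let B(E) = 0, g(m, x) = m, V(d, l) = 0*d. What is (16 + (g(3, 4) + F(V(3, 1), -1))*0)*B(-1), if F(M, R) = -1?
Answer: 0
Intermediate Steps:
V(d, l) = 0
(16 + (g(3, 4) + F(V(3, 1), -1))*0)*B(-1) = (16 + (3 - 1)*0)*0 = (16 + 2*0)*0 = (16 + 0)*0 = 16*0 = 0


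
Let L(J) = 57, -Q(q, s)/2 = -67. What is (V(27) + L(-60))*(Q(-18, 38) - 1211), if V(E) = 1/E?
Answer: -552860/9 ≈ -61429.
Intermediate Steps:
Q(q, s) = 134 (Q(q, s) = -2*(-67) = 134)
(V(27) + L(-60))*(Q(-18, 38) - 1211) = (1/27 + 57)*(134 - 1211) = (1/27 + 57)*(-1077) = (1540/27)*(-1077) = -552860/9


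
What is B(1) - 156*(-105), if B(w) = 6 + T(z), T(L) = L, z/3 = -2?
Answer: 16380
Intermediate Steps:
z = -6 (z = 3*(-2) = -6)
B(w) = 0 (B(w) = 6 - 6 = 0)
B(1) - 156*(-105) = 0 - 156*(-105) = 0 + 16380 = 16380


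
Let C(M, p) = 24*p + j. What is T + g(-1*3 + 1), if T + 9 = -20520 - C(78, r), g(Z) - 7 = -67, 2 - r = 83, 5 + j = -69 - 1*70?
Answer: -18501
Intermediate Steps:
j = -144 (j = -5 + (-69 - 1*70) = -5 + (-69 - 70) = -5 - 139 = -144)
r = -81 (r = 2 - 1*83 = 2 - 83 = -81)
g(Z) = -60 (g(Z) = 7 - 67 = -60)
C(M, p) = -144 + 24*p (C(M, p) = 24*p - 144 = -144 + 24*p)
T = -18441 (T = -9 + (-20520 - (-144 + 24*(-81))) = -9 + (-20520 - (-144 - 1944)) = -9 + (-20520 - 1*(-2088)) = -9 + (-20520 + 2088) = -9 - 18432 = -18441)
T + g(-1*3 + 1) = -18441 - 60 = -18501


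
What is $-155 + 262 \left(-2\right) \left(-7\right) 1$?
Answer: $3513$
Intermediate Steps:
$-155 + 262 \left(-2\right) \left(-7\right) 1 = -155 + 262 \cdot 14 \cdot 1 = -155 + 262 \cdot 14 = -155 + 3668 = 3513$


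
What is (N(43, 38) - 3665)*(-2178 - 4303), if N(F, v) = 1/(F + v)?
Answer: 1923975584/81 ≈ 2.3753e+7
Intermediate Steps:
(N(43, 38) - 3665)*(-2178 - 4303) = (1/(43 + 38) - 3665)*(-2178 - 4303) = (1/81 - 3665)*(-6481) = -296864/81*(-6481) = 1923975584/81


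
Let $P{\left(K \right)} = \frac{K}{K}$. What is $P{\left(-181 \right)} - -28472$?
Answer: $28473$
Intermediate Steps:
$P{\left(K \right)} = 1$
$P{\left(-181 \right)} - -28472 = 1 - -28472 = 1 + 28472 = 28473$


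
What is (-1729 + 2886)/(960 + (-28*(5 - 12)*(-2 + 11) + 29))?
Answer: 1157/2753 ≈ 0.42027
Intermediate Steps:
(-1729 + 2886)/(960 + (-28*(5 - 12)*(-2 + 11) + 29)) = 1157/(960 + (-(-196)*9 + 29)) = 1157/(960 + (-28*(-63) + 29)) = 1157/(960 + (1764 + 29)) = 1157/(960 + 1793) = 1157/2753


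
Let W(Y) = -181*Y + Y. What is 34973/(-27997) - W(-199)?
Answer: -1002887513/27997 ≈ -35821.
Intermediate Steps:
W(Y) = -180*Y
34973/(-27997) - W(-199) = 34973/(-27997) - (-180)*(-199) = 34973*(-1/27997) - 1*35820 = -34973/27997 - 35820 = -1002887513/27997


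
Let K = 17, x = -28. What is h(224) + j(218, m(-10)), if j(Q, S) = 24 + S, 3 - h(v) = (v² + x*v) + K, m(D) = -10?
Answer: -43904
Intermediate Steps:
h(v) = -14 - v² + 28*v (h(v) = 3 - ((v² - 28*v) + 17) = 3 - (17 + v² - 28*v) = 3 + (-17 - v² + 28*v) = -14 - v² + 28*v)
h(224) + j(218, m(-10)) = (-14 - 1*224² + 28*224) + (24 - 10) = (-14 - 1*50176 + 6272) + 14 = (-14 - 50176 + 6272) + 14 = -43918 + 14 = -43904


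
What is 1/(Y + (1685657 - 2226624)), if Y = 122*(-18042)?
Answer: -1/2742091 ≈ -3.6469e-7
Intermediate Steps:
Y = -2201124
1/(Y + (1685657 - 2226624)) = 1/(-2201124 + (1685657 - 2226624)) = 1/(-2201124 - 540967) = 1/(-2742091) = -1/2742091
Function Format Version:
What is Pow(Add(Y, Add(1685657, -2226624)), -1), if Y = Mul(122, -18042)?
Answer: Rational(-1, 2742091) ≈ -3.6469e-7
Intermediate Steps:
Y = -2201124
Pow(Add(Y, Add(1685657, -2226624)), -1) = Pow(Add(-2201124, Add(1685657, -2226624)), -1) = Pow(Add(-2201124, -540967), -1) = Pow(-2742091, -1) = Rational(-1, 2742091)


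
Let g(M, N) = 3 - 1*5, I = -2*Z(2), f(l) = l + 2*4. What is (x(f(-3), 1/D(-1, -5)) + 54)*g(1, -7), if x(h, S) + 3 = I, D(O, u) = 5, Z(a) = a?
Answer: -94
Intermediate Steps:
f(l) = 8 + l (f(l) = l + 8 = 8 + l)
I = -4 (I = -2*2 = -4)
x(h, S) = -7 (x(h, S) = -3 - 4 = -7)
g(M, N) = -2 (g(M, N) = 3 - 5 = -2)
(x(f(-3), 1/D(-1, -5)) + 54)*g(1, -7) = (-7 + 54)*(-2) = 47*(-2) = -94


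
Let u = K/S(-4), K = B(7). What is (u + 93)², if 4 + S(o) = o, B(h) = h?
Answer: 543169/64 ≈ 8487.0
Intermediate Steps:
S(o) = -4 + o
K = 7
u = -7/8 (u = 7/(-4 - 4) = 7/(-8) = 7*(-⅛) = -7/8 ≈ -0.87500)
(u + 93)² = (-7/8 + 93)² = (737/8)² = 543169/64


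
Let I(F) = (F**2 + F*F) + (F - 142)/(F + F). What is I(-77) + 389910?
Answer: 61872491/154 ≈ 4.0177e+5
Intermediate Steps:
I(F) = 2*F**2 + (-142 + F)/(2*F) (I(F) = (F**2 + F**2) + (-142 + F)/((2*F)) = 2*F**2 + (-142 + F)*(1/(2*F)) = 2*F**2 + (-142 + F)/(2*F))
I(-77) + 389910 = (1/2)*(-142 - 77 + 4*(-77)**3)/(-77) + 389910 = (1/2)*(-1/77)*(-142 - 77 + 4*(-456533)) + 389910 = (1/2)*(-1/77)*(-142 - 77 - 1826132) + 389910 = (1/2)*(-1/77)*(-1826351) + 389910 = 1826351/154 + 389910 = 61872491/154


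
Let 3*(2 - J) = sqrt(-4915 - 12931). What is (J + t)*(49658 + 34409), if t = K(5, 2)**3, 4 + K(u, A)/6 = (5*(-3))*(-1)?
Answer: 24169094366 - 84067*I*sqrt(17846)/3 ≈ 2.4169e+10 - 3.7435e+6*I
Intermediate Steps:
K(u, A) = 66 (K(u, A) = -24 + 6*((5*(-3))*(-1)) = -24 + 6*(-15*(-1)) = -24 + 6*15 = -24 + 90 = 66)
t = 287496 (t = 66**3 = 287496)
J = 2 - I*sqrt(17846)/3 (J = 2 - sqrt(-4915 - 12931)/3 = 2 - I*sqrt(17846)/3 ≈ 2.0 - 44.53*I)
(J + t)*(49658 + 34409) = ((2 - I*sqrt(17846)/3) + 287496)*(49658 + 34409) = (287498 - I*sqrt(17846)/3)*84067 = 24169094366 - 84067*I*sqrt(17846)/3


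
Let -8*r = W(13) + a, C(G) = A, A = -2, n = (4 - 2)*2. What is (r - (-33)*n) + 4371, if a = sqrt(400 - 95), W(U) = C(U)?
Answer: 18013/4 - sqrt(305)/8 ≈ 4501.1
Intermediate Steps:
n = 4 (n = 2*2 = 4)
C(G) = -2
W(U) = -2
a = sqrt(305) ≈ 17.464
r = 1/4 - sqrt(305)/8 (r = -(-2 + sqrt(305))/8 = 1/4 - sqrt(305)/8 ≈ -1.9330)
(r - (-33)*n) + 4371 = ((1/4 - sqrt(305)/8) - (-33)*4) + 4371 = ((1/4 - sqrt(305)/8) - 1*(-132)) + 4371 = ((1/4 - sqrt(305)/8) + 132) + 4371 = (529/4 - sqrt(305)/8) + 4371 = 18013/4 - sqrt(305)/8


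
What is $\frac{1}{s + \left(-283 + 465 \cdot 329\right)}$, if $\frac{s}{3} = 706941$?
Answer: $\frac{1}{2273525} \approx 4.3985 \cdot 10^{-7}$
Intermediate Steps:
$s = 2120823$ ($s = 3 \cdot 706941 = 2120823$)
$\frac{1}{s + \left(-283 + 465 \cdot 329\right)} = \frac{1}{2120823 + \left(-283 + 465 \cdot 329\right)} = \frac{1}{2120823 + \left(-283 + 152985\right)} = \frac{1}{2120823 + 152702} = \frac{1}{2273525}$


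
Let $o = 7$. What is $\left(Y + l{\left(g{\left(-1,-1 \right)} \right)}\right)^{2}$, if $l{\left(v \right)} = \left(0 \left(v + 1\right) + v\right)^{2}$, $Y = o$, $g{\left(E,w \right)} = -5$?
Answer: $1024$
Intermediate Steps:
$Y = 7$
$l{\left(v \right)} = v^{2}$ ($l{\left(v \right)} = \left(0 \left(1 + v\right) + v\right)^{2} = \left(0 + v\right)^{2} = v^{2}$)
$\left(Y + l{\left(g{\left(-1,-1 \right)} \right)}\right)^{2} = \left(7 + \left(-5\right)^{2}\right)^{2} = \left(7 + 25\right)^{2} = 32^{2} = 1024$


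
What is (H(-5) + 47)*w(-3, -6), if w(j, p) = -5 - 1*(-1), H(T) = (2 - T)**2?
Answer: -384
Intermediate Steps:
w(j, p) = -4 (w(j, p) = -5 + 1 = -4)
(H(-5) + 47)*w(-3, -6) = ((-2 - 5)**2 + 47)*(-4) = ((-7)**2 + 47)*(-4) = (49 + 47)*(-4) = 96*(-4) = -384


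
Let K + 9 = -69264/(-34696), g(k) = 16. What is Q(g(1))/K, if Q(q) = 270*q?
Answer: -138784/225 ≈ -616.82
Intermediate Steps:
K = -30375/4337 (K = -9 - 69264/(-34696) = -9 - 69264*(-1/34696) = -9 + 8658/4337 = -30375/4337 ≈ -7.0037)
Q(g(1))/K = (270*16)/(-30375/4337) = 4320*(-4337/30375) = -138784/225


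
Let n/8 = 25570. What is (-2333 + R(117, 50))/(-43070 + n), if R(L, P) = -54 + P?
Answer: -779/53830 ≈ -0.014471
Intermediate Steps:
n = 204560 (n = 8*25570 = 204560)
(-2333 + R(117, 50))/(-43070 + n) = (-2333 + (-54 + 50))/(-43070 + 204560) = (-2333 - 4)/161490 = -2337*1/161490 = -779/53830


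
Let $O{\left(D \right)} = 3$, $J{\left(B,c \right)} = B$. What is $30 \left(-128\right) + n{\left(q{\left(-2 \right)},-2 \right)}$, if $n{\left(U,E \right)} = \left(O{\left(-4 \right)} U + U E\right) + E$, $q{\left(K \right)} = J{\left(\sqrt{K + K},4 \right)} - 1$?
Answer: $-3843 + 2 i \approx -3843.0 + 2.0 i$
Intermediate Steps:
$q{\left(K \right)} = -1 + \sqrt{2} \sqrt{K}$ ($q{\left(K \right)} = \sqrt{K + K} - 1 = \sqrt{2 K} - 1 = \sqrt{2} \sqrt{K} - 1 = -1 + \sqrt{2} \sqrt{K}$)
$n{\left(U,E \right)} = E + 3 U + E U$ ($n{\left(U,E \right)} = \left(3 U + U E\right) + E = \left(3 U + E U\right) + E = E + 3 U + E U$)
$30 \left(-128\right) + n{\left(q{\left(-2 \right)},-2 \right)} = 30 \left(-128\right) - \left(2 - \left(-1 + \sqrt{2} \sqrt{-2}\right)\right) = -3840 - \left(2 - \left(-1 + \sqrt{2} i \sqrt{2}\right)\right) = -3840 - \left(2 - \left(-1 + 2 i\right)\right) = -3840 - \left(3 - 2 i\right) = -3843 + 2 i$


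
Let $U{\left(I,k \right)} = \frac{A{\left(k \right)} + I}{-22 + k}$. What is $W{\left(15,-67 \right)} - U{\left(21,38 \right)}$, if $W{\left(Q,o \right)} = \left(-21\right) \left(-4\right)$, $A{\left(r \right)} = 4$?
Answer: $\frac{1319}{16} \approx 82.438$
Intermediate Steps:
$U{\left(I,k \right)} = \frac{4 + I}{-22 + k}$
$W{\left(Q,o \right)} = 84$
$W{\left(15,-67 \right)} - U{\left(21,38 \right)} = 84 - \frac{4 + 21}{-22 + 38} = 84 - \frac{1}{16} \cdot 25 = 84 - \frac{25}{16} = \frac{1319}{16}$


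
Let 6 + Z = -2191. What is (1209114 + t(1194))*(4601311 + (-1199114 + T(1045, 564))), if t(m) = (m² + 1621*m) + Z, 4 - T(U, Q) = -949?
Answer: 15545681085050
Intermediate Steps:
Z = -2197 (Z = -6 - 2191 = -2197)
T(U, Q) = 953 (T(U, Q) = 4 - 1*(-949) = 4 + 949 = 953)
t(m) = -2197 + m² + 1621*m (t(m) = (m² + 1621*m) - 2197 = -2197 + m² + 1621*m)
(1209114 + t(1194))*(4601311 + (-1199114 + T(1045, 564))) = (1209114 + (-2197 + 1194² + 1621*1194))*(4601311 + (-1199114 + 953)) = (1209114 + (-2197 + 1425636 + 1935474))*(4601311 - 1198161) = (1209114 + 3358913)*3403150 = 4568027*3403150 = 15545681085050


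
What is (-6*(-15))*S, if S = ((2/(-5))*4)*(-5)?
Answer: 720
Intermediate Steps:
S = 8 (S = ((2*(-1/5))*4)*(-5) = -2/5*4*(-5) = -8/5*(-5) = 8)
(-6*(-15))*S = -6*(-15)*8 = 90*8 = 720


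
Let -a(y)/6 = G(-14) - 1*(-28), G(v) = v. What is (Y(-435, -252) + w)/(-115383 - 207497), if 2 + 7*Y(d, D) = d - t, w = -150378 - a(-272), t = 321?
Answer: 65801/141260 ≈ 0.46581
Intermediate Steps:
a(y) = -84 (a(y) = -6*(-14 - 1*(-28)) = -6*(-14 + 28) = -6*14 = -84)
w = -150294 (w = -150378 - 1*(-84) = -150378 + 84 = -150294)
Y(d, D) = -323/7 + d/7 (Y(d, D) = -2/7 + (d - 1*321)/7 = -2/7 + (d - 321)/7 = -2/7 + (-321 + d)/7 = -2/7 + (-321/7 + d/7) = -323/7 + d/7)
(Y(-435, -252) + w)/(-115383 - 207497) = ((-323/7 + (1/7)*(-435)) - 150294)/(-115383 - 207497) = ((-323/7 - 435/7) - 150294)/(-322880) = (-758/7 - 150294)*(-1/322880) = -1052816/7*(-1/322880) = 65801/141260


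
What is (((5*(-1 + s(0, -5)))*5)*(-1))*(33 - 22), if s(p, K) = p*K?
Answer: 275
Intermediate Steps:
s(p, K) = K*p
(((5*(-1 + s(0, -5)))*5)*(-1))*(33 - 22) = (((5*(-1 - 5*0))*5)*(-1))*(33 - 22) = (((5*(-1 + 0))*5)*(-1))*11 = (((5*(-1))*5)*(-1))*11 = (-5*5*(-1))*11 = -25*(-1)*11 = 25*11 = 275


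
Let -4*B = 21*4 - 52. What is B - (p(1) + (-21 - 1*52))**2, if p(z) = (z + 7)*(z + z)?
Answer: -3257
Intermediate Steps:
p(z) = 2*z*(7 + z) (p(z) = (7 + z)*(2*z) = 2*z*(7 + z))
B = -8 (B = -(21*4 - 52)/4 = -(84 - 52)/4 = -1/4*32 = -8)
B - (p(1) + (-21 - 1*52))**2 = -8 - (2*1*(7 + 1) + (-21 - 1*52))**2 = -8 - (2*1*8 + (-21 - 52))**2 = -8 - (16 - 73)**2 = -8 - 1*(-57)**2 = -8 - 1*3249 = -8 - 3249 = -3257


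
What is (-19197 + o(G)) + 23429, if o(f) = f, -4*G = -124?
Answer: 4263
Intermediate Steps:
G = 31 (G = -¼*(-124) = 31)
(-19197 + o(G)) + 23429 = (-19197 + 31) + 23429 = -19166 + 23429 = 4263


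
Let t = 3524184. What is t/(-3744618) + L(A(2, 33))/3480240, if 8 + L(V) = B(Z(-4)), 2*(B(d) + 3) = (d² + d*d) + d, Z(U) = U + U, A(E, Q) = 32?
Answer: -2044137106313/2172028224720 ≈ -0.94112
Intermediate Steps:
Z(U) = 2*U
B(d) = -3 + d² + d/2 (B(d) = -3 + ((d² + d*d) + d)/2 = -3 + ((d² + d²) + d)/2 = -3 + (2*d² + d)/2 = -3 + (d + 2*d²)/2 = -3 + (d² + d/2) = -3 + d² + d/2)
L(V) = 49 (L(V) = -8 + (-3 + (2*(-4))² + (2*(-4))/2) = -8 + (-3 + (-8)² + (½)*(-8)) = -8 + (-3 + 64 - 4) = -8 + 57 = 49)
t/(-3744618) + L(A(2, 33))/3480240 = 3524184/(-3744618) + 49/3480240 = 3524184*(-1/3744618) + 49*(1/3480240) = -587364/624103 + 49/3480240 = -2044137106313/2172028224720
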